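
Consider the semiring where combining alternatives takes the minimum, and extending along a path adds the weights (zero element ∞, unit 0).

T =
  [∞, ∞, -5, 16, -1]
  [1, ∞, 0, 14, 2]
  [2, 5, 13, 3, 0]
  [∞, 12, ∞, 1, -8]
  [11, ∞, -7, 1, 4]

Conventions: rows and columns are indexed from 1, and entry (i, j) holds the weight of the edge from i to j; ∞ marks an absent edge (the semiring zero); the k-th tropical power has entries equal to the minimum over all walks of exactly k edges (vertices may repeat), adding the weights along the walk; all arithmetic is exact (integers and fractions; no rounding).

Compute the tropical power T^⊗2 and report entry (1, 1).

T^⊗2:
  [-3, 0, -8, -2, -5]
  [2, 5, -5, 3, 0]
  [6, 15, -7, 1, -5]
  [3, 13, -15, -7, -7]
  [-5, -2, -3, -4, -7]
Key observation: the optimum is the walk 1->3->1, with weight (-5) + 2 = -3.
Optimal value attained by: walk 1->3->1.
Answer: (T^⊗2)[1][1] = -3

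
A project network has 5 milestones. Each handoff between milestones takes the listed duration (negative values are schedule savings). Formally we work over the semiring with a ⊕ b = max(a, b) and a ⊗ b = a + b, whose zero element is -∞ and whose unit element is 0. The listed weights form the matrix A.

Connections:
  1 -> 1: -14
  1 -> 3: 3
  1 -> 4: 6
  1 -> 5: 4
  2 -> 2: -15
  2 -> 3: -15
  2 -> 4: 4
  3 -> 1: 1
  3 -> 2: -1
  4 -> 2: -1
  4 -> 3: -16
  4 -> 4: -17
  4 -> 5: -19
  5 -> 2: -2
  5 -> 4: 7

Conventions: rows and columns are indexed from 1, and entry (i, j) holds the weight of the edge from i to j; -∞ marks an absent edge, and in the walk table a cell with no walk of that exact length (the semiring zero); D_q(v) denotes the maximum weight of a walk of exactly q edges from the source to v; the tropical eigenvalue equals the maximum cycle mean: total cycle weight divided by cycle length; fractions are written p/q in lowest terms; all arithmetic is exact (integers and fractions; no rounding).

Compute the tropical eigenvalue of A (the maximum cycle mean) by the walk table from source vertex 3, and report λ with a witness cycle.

q=0: [-∞, -∞, 0, -∞, -∞]
q=1: [1, -1, -∞, -∞, -∞]
q=2: [-13, -16, 4, 7, 5]
q=3: [5, 6, -9, 12, -9]
q=4: [-8, 11, 8, 11, 9]
q=5: [9, 10, -4, 16, -4]
Optimal cycle mean attained by: cycle 1->3->1, total 3 + 1, length 2.
Answer: λ = 2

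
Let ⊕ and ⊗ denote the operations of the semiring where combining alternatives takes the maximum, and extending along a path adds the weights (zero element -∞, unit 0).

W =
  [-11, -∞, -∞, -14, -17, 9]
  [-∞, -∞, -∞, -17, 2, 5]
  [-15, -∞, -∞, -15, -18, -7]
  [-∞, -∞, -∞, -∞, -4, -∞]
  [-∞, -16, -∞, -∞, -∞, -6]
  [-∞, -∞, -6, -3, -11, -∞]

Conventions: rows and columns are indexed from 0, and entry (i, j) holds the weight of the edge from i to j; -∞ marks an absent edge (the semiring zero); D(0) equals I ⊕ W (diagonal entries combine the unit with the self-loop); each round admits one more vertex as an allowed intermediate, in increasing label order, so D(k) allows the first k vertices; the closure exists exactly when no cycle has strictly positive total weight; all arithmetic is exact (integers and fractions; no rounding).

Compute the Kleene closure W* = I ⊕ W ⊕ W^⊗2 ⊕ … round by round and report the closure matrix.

D(0):
  [0, -∞, -∞, -14, -17, 9]
  [-∞, 0, -∞, -17, 2, 5]
  [-15, -∞, 0, -15, -18, -7]
  [-∞, -∞, -∞, 0, -4, -∞]
  [-∞, -16, -∞, -∞, 0, -6]
  [-∞, -∞, -6, -3, -11, 0]
D(1):
  [0, -∞, -∞, -14, -17, 9]
  [-∞, 0, -∞, -17, 2, 5]
  [-15, -∞, 0, -15, -18, -6]
  [-∞, -∞, -∞, 0, -4, -∞]
  [-∞, -16, -∞, -∞, 0, -6]
  [-∞, -∞, -6, -3, -11, 0]
D(2):
  [0, -∞, -∞, -14, -17, 9]
  [-∞, 0, -∞, -17, 2, 5]
  [-15, -∞, 0, -15, -18, -6]
  [-∞, -∞, -∞, 0, -4, -∞]
  [-∞, -16, -∞, -33, 0, -6]
  [-∞, -∞, -6, -3, -11, 0]
D(3):
  [0, -∞, -∞, -14, -17, 9]
  [-∞, 0, -∞, -17, 2, 5]
  [-15, -∞, 0, -15, -18, -6]
  [-∞, -∞, -∞, 0, -4, -∞]
  [-∞, -16, -∞, -33, 0, -6]
  [-21, -∞, -6, -3, -11, 0]
D(4):
  [0, -∞, -∞, -14, -17, 9]
  [-∞, 0, -∞, -17, 2, 5]
  [-15, -∞, 0, -15, -18, -6]
  [-∞, -∞, -∞, 0, -4, -∞]
  [-∞, -16, -∞, -33, 0, -6]
  [-21, -∞, -6, -3, -7, 0]
D(5):
  [0, -33, -∞, -14, -17, 9]
  [-∞, 0, -∞, -17, 2, 5]
  [-15, -34, 0, -15, -18, -6]
  [-∞, -20, -∞, 0, -4, -10]
  [-∞, -16, -∞, -33, 0, -6]
  [-21, -23, -6, -3, -7, 0]
D(6):
  [0, -14, 3, 6, 2, 9]
  [-16, 0, -1, 2, 2, 5]
  [-15, -29, 0, -9, -13, -6]
  [-31, -20, -16, 0, -4, -10]
  [-27, -16, -12, -9, 0, -6]
  [-21, -23, -6, -3, -7, 0]
Answer: W* = [[0, -14, 3, 6, 2, 9], [-16, 0, -1, 2, 2, 5], [-15, -29, 0, -9, -13, -6], [-31, -20, -16, 0, -4, -10], [-27, -16, -12, -9, 0, -6], [-21, -23, -6, -3, -7, 0]]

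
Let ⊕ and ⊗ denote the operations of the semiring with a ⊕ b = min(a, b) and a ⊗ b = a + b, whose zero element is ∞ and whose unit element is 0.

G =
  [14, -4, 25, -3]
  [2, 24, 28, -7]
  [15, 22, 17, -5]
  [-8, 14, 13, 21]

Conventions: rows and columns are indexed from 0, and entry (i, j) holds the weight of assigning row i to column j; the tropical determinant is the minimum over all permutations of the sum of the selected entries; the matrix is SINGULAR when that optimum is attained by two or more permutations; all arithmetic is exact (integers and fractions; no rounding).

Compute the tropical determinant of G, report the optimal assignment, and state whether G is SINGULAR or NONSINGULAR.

σ = (0, 1, 2, 3): 14 + 24 + 17 + 21 = 76
σ = (0, 1, 3, 2): 14 + 24 + (-5) + 13 = 46
σ = (0, 2, 1, 3): 14 + 28 + 22 + 21 = 85
σ = (0, 2, 3, 1): 14 + 28 + (-5) + 14 = 51
σ = (0, 3, 1, 2): 14 + (-7) + 22 + 13 = 42
σ = (0, 3, 2, 1): 14 + (-7) + 17 + 14 = 38
σ = (1, 0, 2, 3): (-4) + 2 + 17 + 21 = 36
σ = (1, 0, 3, 2): (-4) + 2 + (-5) + 13 = 6
σ = (1, 2, 0, 3): (-4) + 28 + 15 + 21 = 60
σ = (1, 2, 3, 0): (-4) + 28 + (-5) + (-8) = 11
σ = (1, 3, 0, 2): (-4) + (-7) + 15 + 13 = 17
σ = (1, 3, 2, 0): (-4) + (-7) + 17 + (-8) = -2
σ = (2, 0, 1, 3): 25 + 2 + 22 + 21 = 70
σ = (2, 0, 3, 1): 25 + 2 + (-5) + 14 = 36
σ = (2, 1, 0, 3): 25 + 24 + 15 + 21 = 85
σ = (2, 1, 3, 0): 25 + 24 + (-5) + (-8) = 36
σ = (2, 3, 0, 1): 25 + (-7) + 15 + 14 = 47
σ = (2, 3, 1, 0): 25 + (-7) + 22 + (-8) = 32
σ = (3, 0, 1, 2): (-3) + 2 + 22 + 13 = 34
σ = (3, 0, 2, 1): (-3) + 2 + 17 + 14 = 30
σ = (3, 1, 0, 2): (-3) + 24 + 15 + 13 = 49
σ = (3, 1, 2, 0): (-3) + 24 + 17 + (-8) = 30
σ = (3, 2, 0, 1): (-3) + 28 + 15 + 14 = 54
σ = (3, 2, 1, 0): (-3) + 28 + 22 + (-8) = 39
Optimal value attained by: σ = (1, 3, 2, 0).
Answer: det⊕(G) = -2; verdict: NONSINGULAR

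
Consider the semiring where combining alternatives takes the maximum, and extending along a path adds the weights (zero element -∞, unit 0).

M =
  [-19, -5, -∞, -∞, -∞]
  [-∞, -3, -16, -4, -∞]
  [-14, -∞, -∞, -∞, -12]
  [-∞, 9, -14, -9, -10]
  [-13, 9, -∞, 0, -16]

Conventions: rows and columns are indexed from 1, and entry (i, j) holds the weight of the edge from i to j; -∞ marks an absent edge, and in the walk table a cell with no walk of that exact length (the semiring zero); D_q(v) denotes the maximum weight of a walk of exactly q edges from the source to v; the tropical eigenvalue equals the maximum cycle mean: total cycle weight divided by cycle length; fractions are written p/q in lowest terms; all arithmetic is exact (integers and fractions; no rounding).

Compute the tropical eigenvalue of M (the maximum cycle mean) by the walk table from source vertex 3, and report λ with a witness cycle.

q=0: [-∞, -∞, 0, -∞, -∞]
q=1: [-14, -∞, -∞, -∞, -12]
q=2: [-25, -3, -∞, -12, -28]
q=3: [-41, -3, -19, -7, -22]
q=4: [-33, 2, -19, -7, -17]
q=5: [-30, 2, -14, -2, -17]
Optimal cycle mean attained by: cycle 2->4->2, total (-4) + 9, length 2.
Answer: λ = 5/2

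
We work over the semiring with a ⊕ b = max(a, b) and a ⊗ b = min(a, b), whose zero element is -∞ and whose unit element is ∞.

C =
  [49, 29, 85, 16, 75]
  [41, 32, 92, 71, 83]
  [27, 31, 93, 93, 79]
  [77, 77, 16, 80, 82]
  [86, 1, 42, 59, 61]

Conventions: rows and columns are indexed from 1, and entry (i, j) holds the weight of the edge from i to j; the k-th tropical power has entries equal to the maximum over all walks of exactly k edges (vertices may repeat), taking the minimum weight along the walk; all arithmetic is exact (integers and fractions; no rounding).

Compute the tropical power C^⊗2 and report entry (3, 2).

C^⊗2:
  [75, 31, 85, 85, 79]
  [83, 71, 92, 92, 79]
  [79, 77, 93, 93, 82]
  [82, 77, 77, 80, 80]
  [61, 59, 85, 59, 75]
Key observation: the optimum is the walk 3->4->2, with weight 93 min 77 = 77.
Optimal value attained by: walk 3->4->2.
Answer: (C^⊗2)[3][2] = 77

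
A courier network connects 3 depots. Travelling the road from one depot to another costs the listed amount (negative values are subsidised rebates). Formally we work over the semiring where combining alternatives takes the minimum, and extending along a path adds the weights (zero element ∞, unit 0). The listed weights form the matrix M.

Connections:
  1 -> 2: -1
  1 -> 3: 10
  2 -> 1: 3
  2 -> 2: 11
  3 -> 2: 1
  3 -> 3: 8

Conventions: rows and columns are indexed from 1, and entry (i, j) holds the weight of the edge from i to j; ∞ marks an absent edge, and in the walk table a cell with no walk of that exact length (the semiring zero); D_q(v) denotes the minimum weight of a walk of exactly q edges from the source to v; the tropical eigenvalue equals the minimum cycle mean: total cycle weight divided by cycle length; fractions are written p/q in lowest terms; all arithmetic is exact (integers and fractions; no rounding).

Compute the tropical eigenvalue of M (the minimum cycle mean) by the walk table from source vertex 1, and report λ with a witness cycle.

q=0: [0, ∞, ∞]
q=1: [∞, -1, 10]
q=2: [2, 10, 18]
q=3: [13, 1, 12]
Optimal cycle mean attained by: cycle 1->2->1, total (-1) + 3, length 2.
Answer: λ = 1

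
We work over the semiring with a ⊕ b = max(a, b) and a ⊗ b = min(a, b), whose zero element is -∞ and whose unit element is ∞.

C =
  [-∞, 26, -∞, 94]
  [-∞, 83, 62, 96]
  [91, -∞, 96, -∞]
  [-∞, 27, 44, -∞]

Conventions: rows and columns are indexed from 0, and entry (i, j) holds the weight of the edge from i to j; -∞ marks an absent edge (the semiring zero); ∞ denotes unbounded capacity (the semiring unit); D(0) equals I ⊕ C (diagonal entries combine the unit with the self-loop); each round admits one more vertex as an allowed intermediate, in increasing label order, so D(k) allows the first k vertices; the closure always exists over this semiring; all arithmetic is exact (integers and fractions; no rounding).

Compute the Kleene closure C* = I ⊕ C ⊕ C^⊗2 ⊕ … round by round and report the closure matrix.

D(0):
  [∞, 26, -∞, 94]
  [-∞, ∞, 62, 96]
  [91, -∞, ∞, -∞]
  [-∞, 27, 44, ∞]
D(1):
  [∞, 26, -∞, 94]
  [-∞, ∞, 62, 96]
  [91, 26, ∞, 91]
  [-∞, 27, 44, ∞]
D(2):
  [∞, 26, 26, 94]
  [-∞, ∞, 62, 96]
  [91, 26, ∞, 91]
  [-∞, 27, 44, ∞]
D(3):
  [∞, 26, 26, 94]
  [62, ∞, 62, 96]
  [91, 26, ∞, 91]
  [44, 27, 44, ∞]
D(4):
  [∞, 27, 44, 94]
  [62, ∞, 62, 96]
  [91, 27, ∞, 91]
  [44, 27, 44, ∞]
Answer: C* = [[∞, 27, 44, 94], [62, ∞, 62, 96], [91, 27, ∞, 91], [44, 27, 44, ∞]]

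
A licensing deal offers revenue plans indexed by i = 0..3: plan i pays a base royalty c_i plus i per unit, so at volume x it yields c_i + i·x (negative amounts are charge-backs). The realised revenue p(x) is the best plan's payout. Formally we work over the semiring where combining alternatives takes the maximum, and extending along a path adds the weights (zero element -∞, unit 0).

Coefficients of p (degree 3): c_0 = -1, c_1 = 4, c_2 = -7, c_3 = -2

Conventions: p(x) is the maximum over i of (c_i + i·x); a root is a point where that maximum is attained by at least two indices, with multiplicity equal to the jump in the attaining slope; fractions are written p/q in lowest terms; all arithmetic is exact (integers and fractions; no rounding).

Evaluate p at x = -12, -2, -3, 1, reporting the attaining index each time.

p(-12) = max(-1+0·(-12)=-1, 4+1·(-12)=-8, -7+2·(-12)=-31, -2+3·(-12)=-38) = -1 (attained by i=0)
p(-2) = max(-1+0·(-2)=-1, 4+1·(-2)=2, -7+2·(-2)=-11, -2+3·(-2)=-8) = 2 (attained by i=1)
p(-3) = max(-1+0·(-3)=-1, 4+1·(-3)=1, -7+2·(-3)=-13, -2+3·(-3)=-11) = 1 (attained by i=1)
p(1) = max(-1+0·1=-1, 4+1·1=5, -7+2·1=-5, -2+3·1=1) = 5 (attained by i=1)
Answer: p(-12) = -1; p(-2) = 2; p(-3) = 1; p(1) = 5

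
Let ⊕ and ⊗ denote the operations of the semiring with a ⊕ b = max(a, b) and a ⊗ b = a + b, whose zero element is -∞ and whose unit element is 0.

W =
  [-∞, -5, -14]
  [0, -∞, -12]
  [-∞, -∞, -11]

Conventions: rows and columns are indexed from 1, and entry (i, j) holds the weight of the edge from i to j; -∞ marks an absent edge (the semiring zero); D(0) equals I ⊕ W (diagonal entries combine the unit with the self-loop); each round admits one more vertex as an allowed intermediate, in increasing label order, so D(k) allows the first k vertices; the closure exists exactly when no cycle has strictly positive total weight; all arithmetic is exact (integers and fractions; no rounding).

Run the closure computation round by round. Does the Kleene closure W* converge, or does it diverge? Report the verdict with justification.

D(0):
  [0, -5, -14]
  [0, 0, -12]
  [-∞, -∞, 0]
D(1):
  [0, -5, -14]
  [0, 0, -12]
  [-∞, -∞, 0]
D(2):
  [0, -5, -14]
  [0, 0, -12]
  [-∞, -∞, 0]
D(3):
  [0, -5, -14]
  [0, 0, -12]
  [-∞, -∞, 0]
Key observation: every diagonal entry stays at the unit through all rounds, so no improving cycle exists.
Answer: CONVERGES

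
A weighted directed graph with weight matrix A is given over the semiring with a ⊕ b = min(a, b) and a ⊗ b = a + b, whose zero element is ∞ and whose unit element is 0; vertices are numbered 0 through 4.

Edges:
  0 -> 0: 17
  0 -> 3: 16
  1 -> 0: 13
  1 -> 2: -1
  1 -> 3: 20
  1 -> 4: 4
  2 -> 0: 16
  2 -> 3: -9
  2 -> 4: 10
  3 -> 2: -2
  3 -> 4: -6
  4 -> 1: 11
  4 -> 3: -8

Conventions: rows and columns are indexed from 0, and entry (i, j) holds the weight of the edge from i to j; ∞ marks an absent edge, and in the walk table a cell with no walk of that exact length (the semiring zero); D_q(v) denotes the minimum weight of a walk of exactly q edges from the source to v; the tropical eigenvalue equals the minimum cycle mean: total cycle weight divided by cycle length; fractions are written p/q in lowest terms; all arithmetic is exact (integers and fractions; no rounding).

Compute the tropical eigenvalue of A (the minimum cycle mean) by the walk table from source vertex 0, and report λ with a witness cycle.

q=0: [0, ∞, ∞, ∞, ∞]
q=1: [17, ∞, ∞, 16, ∞]
q=2: [34, ∞, 14, 33, 10]
q=3: [30, 21, 31, 2, 24]
q=4: [34, 35, 0, 16, -4]
q=5: [16, 7, 14, -12, 10]
Optimal cycle mean attained by: cycle 3->4->3, total (-6) + (-8), length 2.
Answer: λ = -7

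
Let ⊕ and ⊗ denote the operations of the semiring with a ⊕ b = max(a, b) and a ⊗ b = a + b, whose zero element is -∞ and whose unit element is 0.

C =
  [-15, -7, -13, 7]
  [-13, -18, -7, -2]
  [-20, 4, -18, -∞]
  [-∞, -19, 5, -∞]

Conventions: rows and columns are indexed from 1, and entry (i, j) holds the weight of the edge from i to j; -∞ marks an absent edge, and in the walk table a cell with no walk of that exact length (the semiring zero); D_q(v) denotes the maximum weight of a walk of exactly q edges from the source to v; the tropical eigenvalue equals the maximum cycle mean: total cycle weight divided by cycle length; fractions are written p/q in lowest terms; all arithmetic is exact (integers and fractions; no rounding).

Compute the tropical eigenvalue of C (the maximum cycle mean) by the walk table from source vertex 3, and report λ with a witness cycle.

q=0: [-∞, -∞, 0, -∞]
q=1: [-20, 4, -18, -∞]
q=2: [-9, -14, -3, 2]
q=3: [-23, 1, 7, -2]
q=4: [-12, 11, 3, -1]
Optimal cycle mean attained by: cycle 2->4->3->2, total (-2) + 5 + 4, length 3.
Answer: λ = 7/3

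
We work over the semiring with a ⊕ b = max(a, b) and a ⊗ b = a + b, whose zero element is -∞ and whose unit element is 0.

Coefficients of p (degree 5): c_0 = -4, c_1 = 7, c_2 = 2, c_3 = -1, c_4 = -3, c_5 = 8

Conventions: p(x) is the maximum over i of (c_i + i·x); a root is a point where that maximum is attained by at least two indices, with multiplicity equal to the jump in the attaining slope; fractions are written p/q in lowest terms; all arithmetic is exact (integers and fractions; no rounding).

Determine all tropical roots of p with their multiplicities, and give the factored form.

hull edge (i=0, c=-4) to (i=1, c=7): slope 11, span 1
hull edge (i=1, c=7) to (i=5, c=8): slope 1/4, span 4
Factored form: p(x) = 8 ⊗ (x ⊕ (-11)) ⊗ (x ⊕ (-1/4)) ⊗ (x ⊕ (-1/4)) ⊗ (x ⊕ (-1/4)) ⊗ (x ⊕ (-1/4))
Answer: roots = -11 (mult 1), -1/4 (mult 4)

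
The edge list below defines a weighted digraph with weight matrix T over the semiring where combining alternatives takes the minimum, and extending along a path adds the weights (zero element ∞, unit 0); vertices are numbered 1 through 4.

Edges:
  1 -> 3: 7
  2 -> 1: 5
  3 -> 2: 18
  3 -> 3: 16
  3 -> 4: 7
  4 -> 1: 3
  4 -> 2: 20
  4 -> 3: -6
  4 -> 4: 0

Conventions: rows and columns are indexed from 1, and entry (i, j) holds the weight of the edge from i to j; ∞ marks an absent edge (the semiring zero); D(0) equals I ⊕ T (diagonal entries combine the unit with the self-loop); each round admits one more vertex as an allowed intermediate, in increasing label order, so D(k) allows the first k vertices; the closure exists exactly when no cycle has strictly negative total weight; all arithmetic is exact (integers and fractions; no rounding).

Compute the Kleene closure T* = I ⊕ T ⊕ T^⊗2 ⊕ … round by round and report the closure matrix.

D(0):
  [0, ∞, 7, ∞]
  [5, 0, ∞, ∞]
  [∞, 18, 0, 7]
  [3, 20, -6, 0]
D(1):
  [0, ∞, 7, ∞]
  [5, 0, 12, ∞]
  [∞, 18, 0, 7]
  [3, 20, -6, 0]
D(2):
  [0, ∞, 7, ∞]
  [5, 0, 12, ∞]
  [23, 18, 0, 7]
  [3, 20, -6, 0]
D(3):
  [0, 25, 7, 14]
  [5, 0, 12, 19]
  [23, 18, 0, 7]
  [3, 12, -6, 0]
D(4):
  [0, 25, 7, 14]
  [5, 0, 12, 19]
  [10, 18, 0, 7]
  [3, 12, -6, 0]
Answer: T* = [[0, 25, 7, 14], [5, 0, 12, 19], [10, 18, 0, 7], [3, 12, -6, 0]]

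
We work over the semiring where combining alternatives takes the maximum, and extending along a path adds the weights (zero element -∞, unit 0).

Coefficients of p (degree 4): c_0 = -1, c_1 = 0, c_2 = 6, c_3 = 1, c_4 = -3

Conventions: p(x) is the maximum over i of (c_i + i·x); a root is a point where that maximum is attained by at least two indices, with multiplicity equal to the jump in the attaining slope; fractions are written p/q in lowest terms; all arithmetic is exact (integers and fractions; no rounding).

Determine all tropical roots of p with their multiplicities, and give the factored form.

hull edge (i=0, c=-1) to (i=2, c=6): slope 7/2, span 2
hull edge (i=2, c=6) to (i=4, c=-3): slope -9/2, span 2
Factored form: p(x) = -3 ⊗ (x ⊕ (-7/2)) ⊗ (x ⊕ (-7/2)) ⊗ (x ⊕ 9/2) ⊗ (x ⊕ 9/2)
Answer: roots = -7/2 (mult 2), 9/2 (mult 2)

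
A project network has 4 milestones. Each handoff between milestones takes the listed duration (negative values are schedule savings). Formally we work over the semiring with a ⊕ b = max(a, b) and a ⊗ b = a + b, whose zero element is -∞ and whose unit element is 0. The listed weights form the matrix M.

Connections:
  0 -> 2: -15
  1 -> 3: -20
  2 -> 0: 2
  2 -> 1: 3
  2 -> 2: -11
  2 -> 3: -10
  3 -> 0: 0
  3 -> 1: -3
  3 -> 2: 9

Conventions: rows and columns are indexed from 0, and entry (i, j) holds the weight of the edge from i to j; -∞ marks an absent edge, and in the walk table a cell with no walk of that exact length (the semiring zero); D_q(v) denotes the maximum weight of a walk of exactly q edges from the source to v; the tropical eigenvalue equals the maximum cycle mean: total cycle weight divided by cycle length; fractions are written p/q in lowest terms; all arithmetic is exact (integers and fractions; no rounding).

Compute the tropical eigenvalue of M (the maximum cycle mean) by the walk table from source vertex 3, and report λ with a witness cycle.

q=0: [-∞, -∞, -∞, 0]
q=1: [0, -3, 9, -∞]
q=2: [11, 12, -2, -1]
q=3: [0, 1, 8, -8]
q=4: [10, 11, 1, -2]
Optimal cycle mean attained by: cycle 2->3->2, total (-10) + 9, length 2.
Answer: λ = -1/2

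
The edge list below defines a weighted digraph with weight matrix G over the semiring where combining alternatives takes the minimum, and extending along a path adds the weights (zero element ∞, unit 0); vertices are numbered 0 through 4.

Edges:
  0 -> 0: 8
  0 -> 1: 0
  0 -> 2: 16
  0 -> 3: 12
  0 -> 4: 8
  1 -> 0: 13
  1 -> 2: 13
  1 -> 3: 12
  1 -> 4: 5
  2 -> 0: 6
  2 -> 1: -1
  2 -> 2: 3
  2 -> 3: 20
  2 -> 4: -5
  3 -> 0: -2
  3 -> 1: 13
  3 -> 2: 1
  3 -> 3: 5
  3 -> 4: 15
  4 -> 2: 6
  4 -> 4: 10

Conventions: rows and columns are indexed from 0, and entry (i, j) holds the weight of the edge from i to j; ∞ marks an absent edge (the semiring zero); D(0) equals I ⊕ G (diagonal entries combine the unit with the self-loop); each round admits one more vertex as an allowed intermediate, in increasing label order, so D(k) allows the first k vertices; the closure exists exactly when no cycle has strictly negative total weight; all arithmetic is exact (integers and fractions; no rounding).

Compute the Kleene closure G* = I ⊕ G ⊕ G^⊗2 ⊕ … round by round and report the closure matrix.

D(0):
  [0, 0, 16, 12, 8]
  [13, 0, 13, 12, 5]
  [6, -1, 0, 20, -5]
  [-2, 13, 1, 0, 15]
  [∞, ∞, 6, ∞, 0]
D(1):
  [0, 0, 16, 12, 8]
  [13, 0, 13, 12, 5]
  [6, -1, 0, 18, -5]
  [-2, -2, 1, 0, 6]
  [∞, ∞, 6, ∞, 0]
D(2):
  [0, 0, 13, 12, 5]
  [13, 0, 13, 12, 5]
  [6, -1, 0, 11, -5]
  [-2, -2, 1, 0, 3]
  [∞, ∞, 6, ∞, 0]
D(3):
  [0, 0, 13, 12, 5]
  [13, 0, 13, 12, 5]
  [6, -1, 0, 11, -5]
  [-2, -2, 1, 0, -4]
  [12, 5, 6, 17, 0]
D(4):
  [0, 0, 13, 12, 5]
  [10, 0, 13, 12, 5]
  [6, -1, 0, 11, -5]
  [-2, -2, 1, 0, -4]
  [12, 5, 6, 17, 0]
D(5):
  [0, 0, 11, 12, 5]
  [10, 0, 11, 12, 5]
  [6, -1, 0, 11, -5]
  [-2, -2, 1, 0, -4]
  [12, 5, 6, 17, 0]
Answer: G* = [[0, 0, 11, 12, 5], [10, 0, 11, 12, 5], [6, -1, 0, 11, -5], [-2, -2, 1, 0, -4], [12, 5, 6, 17, 0]]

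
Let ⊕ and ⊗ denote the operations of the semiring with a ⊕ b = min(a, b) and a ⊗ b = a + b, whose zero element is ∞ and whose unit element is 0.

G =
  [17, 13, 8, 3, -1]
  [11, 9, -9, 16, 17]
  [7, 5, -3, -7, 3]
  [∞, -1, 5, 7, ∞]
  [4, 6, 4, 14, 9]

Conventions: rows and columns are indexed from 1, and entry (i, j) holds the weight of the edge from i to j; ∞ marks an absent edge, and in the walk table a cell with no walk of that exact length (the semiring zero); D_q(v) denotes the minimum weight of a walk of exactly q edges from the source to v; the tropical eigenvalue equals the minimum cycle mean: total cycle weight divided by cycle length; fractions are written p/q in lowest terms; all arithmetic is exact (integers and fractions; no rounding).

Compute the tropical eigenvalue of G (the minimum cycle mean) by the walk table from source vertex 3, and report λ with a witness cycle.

q=0: [∞, ∞, 0, ∞, ∞]
q=1: [7, 5, -3, -7, 3]
q=2: [4, -8, -6, -10, 0]
q=3: [1, -11, -17, -13, -3]
q=4: [-10, -14, -20, -24, -14]
q=5: [-13, -25, -23, -27, -17]
Optimal cycle mean attained by: cycle 2->3->4->2, total (-9) + (-7) + (-1), length 3.
Answer: λ = -17/3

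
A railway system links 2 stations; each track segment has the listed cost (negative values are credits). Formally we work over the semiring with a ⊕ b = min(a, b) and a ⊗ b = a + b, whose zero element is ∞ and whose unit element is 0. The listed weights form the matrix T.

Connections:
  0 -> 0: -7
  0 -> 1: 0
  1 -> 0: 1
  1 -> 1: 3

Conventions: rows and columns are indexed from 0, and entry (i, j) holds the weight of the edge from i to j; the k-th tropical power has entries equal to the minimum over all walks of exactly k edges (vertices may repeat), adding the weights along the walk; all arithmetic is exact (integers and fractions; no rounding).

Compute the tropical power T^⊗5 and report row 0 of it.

T^⊗2:
  [-14, -7]
  [-6, 1]
T^⊗3:
  [-21, -14]
  [-13, -6]
T^⊗4:
  [-28, -21]
  [-20, -13]
T^⊗5:
  [-35, -28]
  [-27, -20]
Answer: row 0 of T^⊗5 = [-35, -28]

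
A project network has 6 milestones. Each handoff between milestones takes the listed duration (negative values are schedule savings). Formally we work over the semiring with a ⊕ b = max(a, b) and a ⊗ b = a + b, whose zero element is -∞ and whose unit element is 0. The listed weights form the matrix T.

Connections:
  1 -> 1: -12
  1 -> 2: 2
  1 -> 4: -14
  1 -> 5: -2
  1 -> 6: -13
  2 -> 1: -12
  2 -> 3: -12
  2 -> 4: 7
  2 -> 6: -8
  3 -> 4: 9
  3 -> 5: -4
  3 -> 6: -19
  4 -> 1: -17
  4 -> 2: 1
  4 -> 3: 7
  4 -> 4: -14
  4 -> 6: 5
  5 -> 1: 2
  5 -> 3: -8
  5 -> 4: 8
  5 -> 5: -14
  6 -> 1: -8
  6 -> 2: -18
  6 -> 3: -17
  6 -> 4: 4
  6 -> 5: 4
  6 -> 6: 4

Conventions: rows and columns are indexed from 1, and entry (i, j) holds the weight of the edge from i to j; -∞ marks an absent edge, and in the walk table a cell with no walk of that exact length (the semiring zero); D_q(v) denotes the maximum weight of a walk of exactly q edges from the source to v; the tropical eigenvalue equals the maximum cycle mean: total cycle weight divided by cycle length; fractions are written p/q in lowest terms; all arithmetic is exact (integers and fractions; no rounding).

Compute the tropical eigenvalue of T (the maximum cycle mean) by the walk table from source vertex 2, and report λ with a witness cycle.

q=0: [-∞, 0, -∞, -∞, -∞, -∞]
q=1: [-12, -∞, -12, 7, -∞, -8]
q=2: [-10, 8, 14, -3, -4, 12]
q=3: [4, -2, 4, 23, 16, 16]
q=4: [18, 24, 30, 24, 20, 28]
q=5: [22, 25, 31, 39, 32, 32]
q=6: [34, 40, 46, 40, 36, 44]
Optimal cycle mean attained by: cycle 3->4->3, total 9 + 7, length 2.
Answer: λ = 8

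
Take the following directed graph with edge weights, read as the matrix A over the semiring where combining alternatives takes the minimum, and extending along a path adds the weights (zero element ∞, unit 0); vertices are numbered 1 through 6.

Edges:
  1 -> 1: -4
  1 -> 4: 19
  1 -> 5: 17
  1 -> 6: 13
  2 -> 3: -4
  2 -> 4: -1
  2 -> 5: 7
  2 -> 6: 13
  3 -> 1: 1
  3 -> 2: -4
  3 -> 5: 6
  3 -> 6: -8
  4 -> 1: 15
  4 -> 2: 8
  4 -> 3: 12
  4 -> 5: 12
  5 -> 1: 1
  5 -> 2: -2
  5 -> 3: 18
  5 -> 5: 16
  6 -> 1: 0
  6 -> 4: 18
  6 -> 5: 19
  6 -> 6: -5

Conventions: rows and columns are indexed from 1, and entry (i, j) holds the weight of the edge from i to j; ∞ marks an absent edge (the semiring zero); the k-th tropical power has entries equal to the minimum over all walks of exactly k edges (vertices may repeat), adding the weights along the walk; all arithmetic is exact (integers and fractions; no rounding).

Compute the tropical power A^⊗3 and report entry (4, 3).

A^⊗2:
  [-8, 15, 31, 15, 13, 8]
  [-3, -8, 11, 31, 2, -12]
  [-8, 4, -8, -5, 3, -13]
  [11, 8, 4, 7, 15, 4]
  [-3, 14, -6, -3, 5, 10]
  [-5, 17, 30, 13, 14, -10]
A^⊗3:
  [-12, 11, 11, 11, 9, 3]
  [-12, 0, -12, -9, -1, -17]
  [-13, -12, 0, 3, -2, -18]
  [4, 0, 4, 7, 10, -4]
  [-7, -10, 9, 13, 0, -14]
  [-10, 12, 13, 8, 9, -15]
Key observation: the optimum is the walk 4->3->2->3, with weight 12 + (-4) + (-4) = 4.
Optimal value attained by: walk 4->3->2->3.
Answer: (A^⊗3)[4][3] = 4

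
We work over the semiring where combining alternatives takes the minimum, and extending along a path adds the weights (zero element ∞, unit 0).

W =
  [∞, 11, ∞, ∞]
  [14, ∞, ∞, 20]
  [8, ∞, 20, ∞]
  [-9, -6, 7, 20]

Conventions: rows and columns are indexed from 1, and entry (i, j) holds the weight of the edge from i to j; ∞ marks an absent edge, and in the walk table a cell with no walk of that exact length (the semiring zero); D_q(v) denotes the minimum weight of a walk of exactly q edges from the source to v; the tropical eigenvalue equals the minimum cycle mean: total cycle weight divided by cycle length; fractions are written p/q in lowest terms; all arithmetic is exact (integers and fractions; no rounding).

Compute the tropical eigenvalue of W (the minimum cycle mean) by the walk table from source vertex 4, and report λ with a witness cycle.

q=0: [∞, ∞, ∞, 0]
q=1: [-9, -6, 7, 20]
q=2: [8, 2, 27, 14]
q=3: [5, 8, 21, 22]
q=4: [13, 16, 29, 28]
Optimal cycle mean attained by: cycle 2->4->2, total 20 + (-6), length 2.
Answer: λ = 7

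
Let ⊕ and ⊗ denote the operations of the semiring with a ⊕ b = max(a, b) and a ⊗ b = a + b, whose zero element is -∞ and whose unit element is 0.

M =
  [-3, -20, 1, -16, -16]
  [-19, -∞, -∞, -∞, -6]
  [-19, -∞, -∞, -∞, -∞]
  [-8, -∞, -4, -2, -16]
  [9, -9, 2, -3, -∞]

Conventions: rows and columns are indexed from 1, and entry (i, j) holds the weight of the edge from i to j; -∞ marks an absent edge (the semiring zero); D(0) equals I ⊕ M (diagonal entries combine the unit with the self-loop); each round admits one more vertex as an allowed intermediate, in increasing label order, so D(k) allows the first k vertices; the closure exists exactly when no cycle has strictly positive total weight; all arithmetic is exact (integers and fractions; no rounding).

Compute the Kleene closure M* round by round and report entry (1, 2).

D(0):
  [0, -20, 1, -16, -16]
  [-19, 0, -∞, -∞, -6]
  [-19, -∞, 0, -∞, -∞]
  [-8, -∞, -4, 0, -16]
  [9, -9, 2, -3, 0]
D(1):
  [0, -20, 1, -16, -16]
  [-19, 0, -18, -35, -6]
  [-19, -39, 0, -35, -35]
  [-8, -28, -4, 0, -16]
  [9, -9, 10, -3, 0]
D(2):
  [0, -20, 1, -16, -16]
  [-19, 0, -18, -35, -6]
  [-19, -39, 0, -35, -35]
  [-8, -28, -4, 0, -16]
  [9, -9, 10, -3, 0]
D(3):
  [0, -20, 1, -16, -16]
  [-19, 0, -18, -35, -6]
  [-19, -39, 0, -35, -35]
  [-8, -28, -4, 0, -16]
  [9, -9, 10, -3, 0]
D(4):
  [0, -20, 1, -16, -16]
  [-19, 0, -18, -35, -6]
  [-19, -39, 0, -35, -35]
  [-8, -28, -4, 0, -16]
  [9, -9, 10, -3, 0]
D(5):
  [0, -20, 1, -16, -16]
  [3, 0, 4, -9, -6]
  [-19, -39, 0, -35, -35]
  [-7, -25, -4, 0, -16]
  [9, -9, 10, -3, 0]
Answer: M*[1][2] = -20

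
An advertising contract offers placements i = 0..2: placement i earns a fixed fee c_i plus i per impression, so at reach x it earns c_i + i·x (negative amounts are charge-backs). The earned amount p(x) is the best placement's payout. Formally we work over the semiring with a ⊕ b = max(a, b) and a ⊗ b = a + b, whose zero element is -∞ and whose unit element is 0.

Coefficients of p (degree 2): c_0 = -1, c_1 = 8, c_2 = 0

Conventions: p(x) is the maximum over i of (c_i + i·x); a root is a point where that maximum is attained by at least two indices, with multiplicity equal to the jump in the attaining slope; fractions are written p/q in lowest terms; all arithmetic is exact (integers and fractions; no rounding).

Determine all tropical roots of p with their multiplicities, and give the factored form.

hull edge (i=0, c=-1) to (i=1, c=8): slope 9, span 1
hull edge (i=1, c=8) to (i=2, c=0): slope -8, span 1
Factored form: p(x) = 0 ⊗ (x ⊕ (-9)) ⊗ (x ⊕ 8)
Answer: roots = -9 (mult 1), 8 (mult 1)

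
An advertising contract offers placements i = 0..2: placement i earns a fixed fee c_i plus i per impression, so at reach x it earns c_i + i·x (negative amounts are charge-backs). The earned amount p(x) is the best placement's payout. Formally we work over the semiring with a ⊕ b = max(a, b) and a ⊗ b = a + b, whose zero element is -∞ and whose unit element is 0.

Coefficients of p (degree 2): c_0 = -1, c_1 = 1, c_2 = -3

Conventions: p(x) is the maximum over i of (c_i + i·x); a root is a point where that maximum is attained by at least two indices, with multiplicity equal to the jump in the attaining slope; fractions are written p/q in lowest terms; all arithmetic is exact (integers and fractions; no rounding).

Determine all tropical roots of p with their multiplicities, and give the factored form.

hull edge (i=0, c=-1) to (i=1, c=1): slope 2, span 1
hull edge (i=1, c=1) to (i=2, c=-3): slope -4, span 1
Factored form: p(x) = -3 ⊗ (x ⊕ (-2)) ⊗ (x ⊕ 4)
Answer: roots = -2 (mult 1), 4 (mult 1)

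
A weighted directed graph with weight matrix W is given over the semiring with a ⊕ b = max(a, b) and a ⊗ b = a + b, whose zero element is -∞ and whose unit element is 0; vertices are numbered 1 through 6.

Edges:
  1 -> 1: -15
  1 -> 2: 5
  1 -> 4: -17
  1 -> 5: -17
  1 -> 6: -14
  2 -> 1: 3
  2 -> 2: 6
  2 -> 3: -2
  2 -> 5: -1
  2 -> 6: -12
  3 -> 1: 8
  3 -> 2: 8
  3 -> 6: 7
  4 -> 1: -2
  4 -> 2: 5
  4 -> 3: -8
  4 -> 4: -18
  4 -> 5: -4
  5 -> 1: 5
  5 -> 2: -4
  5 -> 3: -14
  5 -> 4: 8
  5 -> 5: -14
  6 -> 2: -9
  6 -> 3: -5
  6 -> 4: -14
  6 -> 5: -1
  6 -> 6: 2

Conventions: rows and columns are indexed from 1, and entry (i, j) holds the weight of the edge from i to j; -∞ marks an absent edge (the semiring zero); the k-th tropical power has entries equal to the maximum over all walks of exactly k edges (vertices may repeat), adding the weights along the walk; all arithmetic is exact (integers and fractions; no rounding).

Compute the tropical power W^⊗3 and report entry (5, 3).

W^⊗2:
  [8, 11, 3, -9, 4, -7]
  [9, 12, 4, 7, 5, 5]
  [11, 14, 6, -7, 7, 9]
  [8, 11, 3, 4, 4, -1]
  [6, 13, 0, -6, 4, -7]
  [4, 3, -3, 7, 1, 4]
W^⊗3:
  [14, 17, 9, 12, 10, 10]
  [15, 18, 10, 13, 11, 11]
  [17, 20, 12, 15, 13, 13]
  [14, 17, 9, 12, 10, 10]
  [16, 19, 11, 12, 12, 7]
  [6, 12, 1, 9, 3, 6]
Key observation: the optimum is the walk 5->4->2->3, with weight 8 + 5 + (-2) = 11.
Optimal value attained by: walk 5->4->2->3.
Answer: (W^⊗3)[5][3] = 11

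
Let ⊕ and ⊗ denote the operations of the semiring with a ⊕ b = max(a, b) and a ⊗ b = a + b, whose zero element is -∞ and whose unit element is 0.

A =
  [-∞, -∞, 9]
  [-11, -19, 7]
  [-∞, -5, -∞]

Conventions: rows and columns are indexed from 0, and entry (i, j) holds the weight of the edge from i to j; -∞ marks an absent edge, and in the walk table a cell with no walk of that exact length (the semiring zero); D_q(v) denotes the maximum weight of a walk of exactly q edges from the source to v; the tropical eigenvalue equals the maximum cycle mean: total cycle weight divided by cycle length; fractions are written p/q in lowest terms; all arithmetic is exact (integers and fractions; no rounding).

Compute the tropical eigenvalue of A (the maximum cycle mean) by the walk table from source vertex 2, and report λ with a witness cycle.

q=0: [-∞, -∞, 0]
q=1: [-∞, -5, -∞]
q=2: [-16, -24, 2]
q=3: [-35, -3, -7]
Optimal cycle mean attained by: cycle 1->2->1, total 7 + (-5), length 2.
Answer: λ = 1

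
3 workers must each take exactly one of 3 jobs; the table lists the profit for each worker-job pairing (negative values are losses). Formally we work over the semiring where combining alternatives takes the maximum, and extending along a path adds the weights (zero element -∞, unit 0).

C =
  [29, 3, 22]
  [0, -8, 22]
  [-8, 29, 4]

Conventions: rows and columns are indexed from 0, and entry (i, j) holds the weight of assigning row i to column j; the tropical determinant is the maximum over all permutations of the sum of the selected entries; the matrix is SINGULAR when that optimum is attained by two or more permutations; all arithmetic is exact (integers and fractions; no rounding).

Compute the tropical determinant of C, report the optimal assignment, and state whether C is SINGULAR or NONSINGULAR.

σ = (0, 1, 2): 29 + (-8) + 4 = 25
σ = (0, 2, 1): 29 + 22 + 29 = 80
σ = (1, 0, 2): 3 + 0 + 4 = 7
σ = (1, 2, 0): 3 + 22 + (-8) = 17
σ = (2, 0, 1): 22 + 0 + 29 = 51
σ = (2, 1, 0): 22 + (-8) + (-8) = 6
Optimal value attained by: σ = (0, 2, 1).
Answer: det⊕(C) = 80; verdict: NONSINGULAR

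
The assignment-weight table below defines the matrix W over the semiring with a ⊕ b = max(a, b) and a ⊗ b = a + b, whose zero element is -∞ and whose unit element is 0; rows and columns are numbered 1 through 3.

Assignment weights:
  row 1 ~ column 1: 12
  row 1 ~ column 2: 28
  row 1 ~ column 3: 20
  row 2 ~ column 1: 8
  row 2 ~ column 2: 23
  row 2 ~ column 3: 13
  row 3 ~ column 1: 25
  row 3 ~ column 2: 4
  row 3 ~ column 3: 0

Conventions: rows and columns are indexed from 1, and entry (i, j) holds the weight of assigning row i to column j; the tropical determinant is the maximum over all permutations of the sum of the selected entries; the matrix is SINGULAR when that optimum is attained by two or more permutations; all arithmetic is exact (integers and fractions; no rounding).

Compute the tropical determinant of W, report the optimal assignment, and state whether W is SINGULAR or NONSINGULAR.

σ = (1, 2, 3): 12 + 23 + 0 = 35
σ = (1, 3, 2): 12 + 13 + 4 = 29
σ = (2, 1, 3): 28 + 8 + 0 = 36
σ = (2, 3, 1): 28 + 13 + 25 = 66
σ = (3, 1, 2): 20 + 8 + 4 = 32
σ = (3, 2, 1): 20 + 23 + 25 = 68
Optimal value attained by: σ = (3, 2, 1).
Answer: det⊕(W) = 68; verdict: NONSINGULAR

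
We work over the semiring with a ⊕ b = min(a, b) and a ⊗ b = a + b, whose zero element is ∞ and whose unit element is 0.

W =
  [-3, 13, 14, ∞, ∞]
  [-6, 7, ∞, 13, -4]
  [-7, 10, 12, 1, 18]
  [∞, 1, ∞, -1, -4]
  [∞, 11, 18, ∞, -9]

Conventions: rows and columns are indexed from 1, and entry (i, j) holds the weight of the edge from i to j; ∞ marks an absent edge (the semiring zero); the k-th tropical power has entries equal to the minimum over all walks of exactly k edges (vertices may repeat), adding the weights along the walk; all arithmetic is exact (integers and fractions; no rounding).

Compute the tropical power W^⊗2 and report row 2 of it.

W^⊗2:
  [-6, 10, 11, 15, 9]
  [-9, 7, 8, 12, -13]
  [-10, 2, 7, 0, -3]
  [-5, 0, 14, -2, -13]
  [5, 2, 9, 19, -18]
Answer: row 2 of W^⊗2 = [-9, 7, 8, 12, -13]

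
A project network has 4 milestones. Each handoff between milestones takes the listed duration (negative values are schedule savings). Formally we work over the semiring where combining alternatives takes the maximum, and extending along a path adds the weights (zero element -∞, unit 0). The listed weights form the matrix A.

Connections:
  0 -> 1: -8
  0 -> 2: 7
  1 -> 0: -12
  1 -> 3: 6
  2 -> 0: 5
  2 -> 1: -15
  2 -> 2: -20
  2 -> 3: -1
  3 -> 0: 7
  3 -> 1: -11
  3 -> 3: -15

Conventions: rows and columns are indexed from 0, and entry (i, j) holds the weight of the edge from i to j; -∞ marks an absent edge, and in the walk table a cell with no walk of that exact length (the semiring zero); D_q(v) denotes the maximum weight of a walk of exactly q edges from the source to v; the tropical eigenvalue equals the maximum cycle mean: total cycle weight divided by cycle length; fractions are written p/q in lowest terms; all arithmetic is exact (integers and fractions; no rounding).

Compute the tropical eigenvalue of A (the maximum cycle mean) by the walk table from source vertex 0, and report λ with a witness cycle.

q=0: [0, -∞, -∞, -∞]
q=1: [-∞, -8, 7, -∞]
q=2: [12, -8, -13, 6]
q=3: [13, 4, 19, -2]
q=4: [24, 5, 20, 18]
Optimal cycle mean attained by: cycle 0->2->0, total 7 + 5, length 2.
Answer: λ = 6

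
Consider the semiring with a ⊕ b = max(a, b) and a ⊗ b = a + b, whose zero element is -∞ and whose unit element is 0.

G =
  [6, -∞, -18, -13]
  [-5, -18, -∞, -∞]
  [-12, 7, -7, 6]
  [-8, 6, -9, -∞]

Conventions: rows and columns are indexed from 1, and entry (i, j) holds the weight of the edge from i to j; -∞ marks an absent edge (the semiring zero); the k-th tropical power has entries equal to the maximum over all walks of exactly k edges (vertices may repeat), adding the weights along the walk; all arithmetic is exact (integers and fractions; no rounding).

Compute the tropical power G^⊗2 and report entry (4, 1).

G^⊗2:
  [12, -7, -12, -7]
  [1, -36, -23, -18]
  [2, 12, -3, -1]
  [1, -2, -16, -3]
Key observation: the optimum is the walk 4->2->1, with weight 6 + (-5) = 1.
Optimal value attained by: walk 4->2->1.
Answer: (G^⊗2)[4][1] = 1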